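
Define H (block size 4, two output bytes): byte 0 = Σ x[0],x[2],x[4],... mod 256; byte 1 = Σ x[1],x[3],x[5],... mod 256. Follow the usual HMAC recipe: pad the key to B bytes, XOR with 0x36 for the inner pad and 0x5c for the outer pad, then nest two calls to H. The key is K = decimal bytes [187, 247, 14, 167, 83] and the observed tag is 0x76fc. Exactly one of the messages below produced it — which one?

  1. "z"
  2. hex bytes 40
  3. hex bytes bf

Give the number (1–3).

1

Key decimal bytes [187, 247, 14, 167, 83] = bb f7 0e a7 53 is 5 bytes > B = 4, so hash it first: H(key) = 1c 9e, then zero-pad to 4 bytes: K' = 1c 9e 00 00.
K' ⊕ ipad = 2a a8 36 36; K' ⊕ opad = 40 c2 5c 5c.
m1: inner = H(2a a8 36 36 7a) = da de; tag = H(40 c2 5c 5c da de) = 76fc ← matches
m2: inner = H(2a a8 36 36 40) = a0 de; tag = H(40 c2 5c 5c a0 de) = 3cfc
m3: inner = H(2a a8 36 36 bf) = 1f de; tag = H(40 c2 5c 5c 1f de) = bbfc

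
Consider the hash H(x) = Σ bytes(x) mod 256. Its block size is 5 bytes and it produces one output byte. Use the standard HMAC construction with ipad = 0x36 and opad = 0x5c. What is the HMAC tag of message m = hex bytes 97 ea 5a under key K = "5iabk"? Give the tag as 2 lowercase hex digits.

Key "5iabk" = 35 69 61 62 6b is exactly B = 5 bytes: K' = 35 69 61 62 6b.
K' ⊕ ipad = 03 5f 57 54 5d.  K' ⊕ opad = 69 35 3d 3e 37.
Inner input = (K'⊕ipad) ∥ m = 03 5f 57 54 5d ∥ 97 ea 5a.
Inner hash: sum = 3+95+87+84+93+151+234+90 = 837; mod 256 = 69 → 45.
Outer input = (K'⊕opad) ∥ inner = 69 35 3d 3e 37 ∥ 45.
Outer hash (tag): sum = 105+53+61+62+55+69 = 405; mod 256 = 149 → 95.

95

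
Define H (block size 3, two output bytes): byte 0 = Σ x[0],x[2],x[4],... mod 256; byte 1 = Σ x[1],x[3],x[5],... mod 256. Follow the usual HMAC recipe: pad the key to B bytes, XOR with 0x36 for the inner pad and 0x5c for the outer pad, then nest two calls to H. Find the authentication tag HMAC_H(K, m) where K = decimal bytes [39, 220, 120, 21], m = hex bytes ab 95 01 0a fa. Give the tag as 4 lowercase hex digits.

8c2b

Key decimal bytes [39, 220, 120, 21] = 27 dc 78 15 is 4 bytes > B = 3, so hash it first: H(key) = 9f f1, then zero-pad to 3 bytes: K' = 9f f1 00.
K' ⊕ ipad = a9 c7 36.  K' ⊕ opad = c3 ad 5c.
Inner input = (K'⊕ipad) ∥ m = a9 c7 36 ∥ ab 95 01 0a fa.
Inner hash: even-index sum = 382 mod 256 = 126; odd-index sum = 621 mod 256 = 109 → 7e 6d.
Outer input = (K'⊕opad) ∥ inner = c3 ad 5c ∥ 7e 6d.
Outer hash (tag): even-index sum = 396 mod 256 = 140; odd-index sum = 299 mod 256 = 43 → 8c 2b.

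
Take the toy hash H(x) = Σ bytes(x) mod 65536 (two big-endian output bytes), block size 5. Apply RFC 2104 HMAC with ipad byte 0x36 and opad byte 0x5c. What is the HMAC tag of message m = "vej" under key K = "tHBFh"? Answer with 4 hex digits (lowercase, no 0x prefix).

00f2

Key "tHBFh" = 74 48 42 46 68 is exactly B = 5 bytes: K' = 74 48 42 46 68.
K' ⊕ ipad = 42 7e 74 70 5e.  K' ⊕ opad = 28 14 1e 1a 34.
Inner input = (K'⊕ipad) ∥ m = 42 7e 74 70 5e ∥ 76 65 6a.
Inner hash: sum = 66+126+116+112+94+118+101+106 = 839 → 03 47.
Outer input = (K'⊕opad) ∥ inner = 28 14 1e 1a 34 ∥ 03 47.
Outer hash (tag): sum = 40+20+30+26+52+3+71 = 242 → 00 f2.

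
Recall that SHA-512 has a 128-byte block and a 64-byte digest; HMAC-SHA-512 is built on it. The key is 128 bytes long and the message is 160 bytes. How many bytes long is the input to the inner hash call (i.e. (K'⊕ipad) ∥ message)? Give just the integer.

288

Key is 128 ≤ 128 bytes, zero-padded: |K'| = 128.
Inner input = (K'⊕ipad) ∥ m → 128 + 160 = 288 bytes.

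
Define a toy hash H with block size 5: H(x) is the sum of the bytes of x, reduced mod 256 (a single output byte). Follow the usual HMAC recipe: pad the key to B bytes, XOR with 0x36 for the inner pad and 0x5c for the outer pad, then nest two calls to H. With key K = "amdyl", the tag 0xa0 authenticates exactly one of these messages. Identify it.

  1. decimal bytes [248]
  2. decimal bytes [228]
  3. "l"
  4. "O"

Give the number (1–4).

Key "amdyl" = 61 6d 64 79 6c is exactly B = 5 bytes: K' = 61 6d 64 79 6c.
K' ⊕ ipad = 57 5b 52 4f 5a; K' ⊕ opad = 3d 31 38 25 30.
m1: inner = H(57 5b 52 4f 5a f8) = a5; tag = H(3d 31 38 25 30 a5) = a0 ← matches
m2: inner = H(57 5b 52 4f 5a e4) = 91; tag = H(3d 31 38 25 30 91) = 8c
m3: inner = H(57 5b 52 4f 5a 6c) = 19; tag = H(3d 31 38 25 30 19) = 14
m4: inner = H(57 5b 52 4f 5a 4f) = fc; tag = H(3d 31 38 25 30 fc) = f7

1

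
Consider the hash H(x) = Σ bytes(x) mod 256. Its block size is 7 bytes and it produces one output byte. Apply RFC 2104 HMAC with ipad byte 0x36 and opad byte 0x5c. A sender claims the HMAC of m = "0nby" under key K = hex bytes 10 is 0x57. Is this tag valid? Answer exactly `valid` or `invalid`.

valid

Key hex bytes 10 is 1 byte ≤ B = 7; zero-pad to 7 bytes: K' = 10 00 00 00 00 00 00.
K' ⊕ ipad = 26 36 36 36 36 36 36; K' ⊕ opad = 4c 5c 5c 5c 5c 5c 5c.
Inner hash: sum = 38+54+54+54+54+54+54+48+110+98+121 = 739; mod 256 = 227 → e3.
Outer hash (recomputed tag): sum = 76+92+92+92+92+92+92+227 = 855; mod 256 = 87 → 57.
Recomputed tag = 57; claimed = 57 → match.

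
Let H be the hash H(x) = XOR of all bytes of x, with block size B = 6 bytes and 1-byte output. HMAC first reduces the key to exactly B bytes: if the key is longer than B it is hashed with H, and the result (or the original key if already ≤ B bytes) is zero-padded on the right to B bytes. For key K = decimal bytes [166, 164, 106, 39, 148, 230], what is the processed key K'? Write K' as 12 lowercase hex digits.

Key decimal bytes [166, 164, 106, 39, 148, 230] = a6 a4 6a 27 94 e6 is exactly B = 6 bytes: K' = a6 a4 6a 27 94 e6.

a6a46a2794e6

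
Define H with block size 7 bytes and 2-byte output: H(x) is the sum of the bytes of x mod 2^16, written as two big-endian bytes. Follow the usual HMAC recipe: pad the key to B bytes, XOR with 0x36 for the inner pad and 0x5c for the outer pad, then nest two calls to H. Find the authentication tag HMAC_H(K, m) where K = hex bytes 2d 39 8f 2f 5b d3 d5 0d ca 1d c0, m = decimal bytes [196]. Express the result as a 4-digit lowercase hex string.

Key hex bytes 2d 39 8f 2f 5b d3 d5 0d ca 1d c0 is 11 bytes > B = 7, so hash it first: H(key) = 04 db, then zero-pad to 7 bytes: K' = 04 db 00 00 00 00 00.
K' ⊕ ipad = 32 ed 36 36 36 36 36.  K' ⊕ opad = 58 87 5c 5c 5c 5c 5c.
Inner input = (K'⊕ipad) ∥ m = 32 ed 36 36 36 36 36 ∥ c4.
Inner hash: sum = 50+237+54+54+54+54+54+196 = 753 → 02 f1.
Outer input = (K'⊕opad) ∥ inner = 58 87 5c 5c 5c 5c 5c ∥ 02 f1.
Outer hash (tag): sum = 88+135+92+92+92+92+92+2+241 = 926 → 03 9e.

039e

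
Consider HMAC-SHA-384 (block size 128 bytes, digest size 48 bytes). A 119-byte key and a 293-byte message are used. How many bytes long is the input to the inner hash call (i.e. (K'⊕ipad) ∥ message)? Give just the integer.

Key is 119 ≤ 128 bytes, zero-padded: |K'| = 128.
Inner input = (K'⊕ipad) ∥ m → 128 + 293 = 421 bytes.

421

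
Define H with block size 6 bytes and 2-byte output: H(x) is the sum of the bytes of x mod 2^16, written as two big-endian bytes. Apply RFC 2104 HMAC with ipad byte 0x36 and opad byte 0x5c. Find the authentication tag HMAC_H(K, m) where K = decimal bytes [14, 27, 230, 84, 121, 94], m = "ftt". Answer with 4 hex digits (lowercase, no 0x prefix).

0221

Key decimal bytes [14, 27, 230, 84, 121, 94] = 0e 1b e6 54 79 5e is exactly B = 6 bytes: K' = 0e 1b e6 54 79 5e.
K' ⊕ ipad = 38 2d d0 62 4f 68.  K' ⊕ opad = 52 47 ba 08 25 02.
Inner input = (K'⊕ipad) ∥ m = 38 2d d0 62 4f 68 ∥ 66 74 74.
Inner hash: sum = 56+45+208+98+79+104+102+116+116 = 924 → 03 9c.
Outer input = (K'⊕opad) ∥ inner = 52 47 ba 08 25 02 ∥ 03 9c.
Outer hash (tag): sum = 82+71+186+8+37+2+3+156 = 545 → 02 21.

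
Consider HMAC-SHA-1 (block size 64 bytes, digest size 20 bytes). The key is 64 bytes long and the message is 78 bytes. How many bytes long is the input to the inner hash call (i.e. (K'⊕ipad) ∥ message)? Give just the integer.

142

Key is 64 ≤ 64 bytes, zero-padded: |K'| = 64.
Inner input = (K'⊕ipad) ∥ m → 64 + 78 = 142 bytes.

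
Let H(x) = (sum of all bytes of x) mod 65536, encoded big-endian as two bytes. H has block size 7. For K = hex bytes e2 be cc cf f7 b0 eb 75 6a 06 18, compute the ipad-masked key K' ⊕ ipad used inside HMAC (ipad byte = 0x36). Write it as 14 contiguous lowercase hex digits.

30fc3636363636

Key hex bytes e2 be cc cf f7 b0 eb 75 6a 06 18 is 11 bytes > B = 7, so hash it first: H(key) = 06 ca, then zero-pad to 7 bytes: K' = 06 ca 00 00 00 00 00.
XOR each byte with 0x36: 06⊕36=30, ca⊕36=fc, 00⊕36=36, 00⊕36=36, 00⊕36=36, 00⊕36=36, 00⊕36=36.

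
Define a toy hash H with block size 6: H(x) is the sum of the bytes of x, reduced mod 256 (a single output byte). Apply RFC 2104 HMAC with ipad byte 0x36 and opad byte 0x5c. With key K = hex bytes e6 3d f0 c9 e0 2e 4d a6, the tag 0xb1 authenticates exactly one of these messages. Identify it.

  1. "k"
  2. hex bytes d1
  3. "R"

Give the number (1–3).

1

Key hex bytes e6 3d f0 c9 e0 2e 4d a6 is 8 bytes > B = 6, so hash it first: H(key) = dd, then zero-pad to 6 bytes: K' = dd 00 00 00 00 00.
K' ⊕ ipad = eb 36 36 36 36 36; K' ⊕ opad = 81 5c 5c 5c 5c 5c.
m1: inner = H(eb 36 36 36 36 36 6b) = 64; tag = H(81 5c 5c 5c 5c 5c 64) = b1 ← matches
m2: inner = H(eb 36 36 36 36 36 d1) = ca; tag = H(81 5c 5c 5c 5c 5c ca) = 17
m3: inner = H(eb 36 36 36 36 36 52) = 4b; tag = H(81 5c 5c 5c 5c 5c 4b) = 98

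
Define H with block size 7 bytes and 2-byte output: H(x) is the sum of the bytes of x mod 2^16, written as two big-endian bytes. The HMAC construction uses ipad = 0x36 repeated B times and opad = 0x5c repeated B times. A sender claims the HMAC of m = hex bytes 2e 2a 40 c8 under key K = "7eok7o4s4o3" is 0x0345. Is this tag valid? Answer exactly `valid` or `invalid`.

valid

Key "7eok7o4s4o3" = 37 65 6f 6b 37 6f 34 73 34 6f 33 is 11 bytes > B = 7, so hash it first: H(key) = 03 99, then zero-pad to 7 bytes: K' = 03 99 00 00 00 00 00.
K' ⊕ ipad = 35 af 36 36 36 36 36; K' ⊕ opad = 5f c5 5c 5c 5c 5c 5c.
Inner hash: sum = 53+175+54+54+54+54+54+46+42+64+200 = 850 → 03 52.
Outer hash (recomputed tag): sum = 95+197+92+92+92+92+92+3+82 = 837 → 03 45.
Recomputed tag = 0345; claimed = 0345 → match.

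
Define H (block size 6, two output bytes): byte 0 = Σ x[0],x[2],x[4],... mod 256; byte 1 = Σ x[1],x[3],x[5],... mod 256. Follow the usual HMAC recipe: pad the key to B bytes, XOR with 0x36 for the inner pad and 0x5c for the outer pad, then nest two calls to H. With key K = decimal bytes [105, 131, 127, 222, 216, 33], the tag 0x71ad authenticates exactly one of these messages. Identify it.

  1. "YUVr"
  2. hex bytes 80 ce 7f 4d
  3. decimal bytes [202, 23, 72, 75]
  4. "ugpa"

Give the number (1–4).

2

Key decimal bytes [105, 131, 127, 222, 216, 33] = 69 83 7f de d8 21 is exactly B = 6 bytes: K' = 69 83 7f de d8 21.
K' ⊕ ipad = 5f b5 49 e8 ee 17; K' ⊕ opad = 35 df 23 82 84 7d.
m1: inner = H(5f b5 49 e8 ee 17 59 55 56 72) = 45 7b; tag = H(35 df 23 82 84 7d 45 7b) = 2159
m2: inner = H(5f b5 49 e8 ee 17 80 ce 7f 4d) = 95 cf; tag = H(35 df 23 82 84 7d 95 cf) = 71ad ← matches
m3: inner = H(5f b5 49 e8 ee 17 ca 17 48 4b) = a8 16; tag = H(35 df 23 82 84 7d a8 16) = 84f4
m4: inner = H(5f b5 49 e8 ee 17 75 67 70 61) = 7b 7c; tag = H(35 df 23 82 84 7d 7b 7c) = 575a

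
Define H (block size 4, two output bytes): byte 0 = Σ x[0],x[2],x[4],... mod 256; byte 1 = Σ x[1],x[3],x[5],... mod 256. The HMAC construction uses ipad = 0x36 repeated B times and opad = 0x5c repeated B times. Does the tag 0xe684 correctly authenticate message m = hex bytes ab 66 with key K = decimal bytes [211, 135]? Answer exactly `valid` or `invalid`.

Key decimal bytes [211, 135] = d3 87 is 2 bytes ≤ B = 4; zero-pad to 4 bytes: K' = d3 87 00 00.
K' ⊕ ipad = e5 b1 36 36; K' ⊕ opad = 8f db 5c 5c.
Inner hash: even-index sum = 454 mod 256 = 198; odd-index sum = 333 mod 256 = 77 → c6 4d.
Outer hash (recomputed tag): even-index sum = 433 mod 256 = 177; odd-index sum = 388 mod 256 = 132 → b1 84.
Recomputed tag = b184; claimed = e684 → mismatch.

invalid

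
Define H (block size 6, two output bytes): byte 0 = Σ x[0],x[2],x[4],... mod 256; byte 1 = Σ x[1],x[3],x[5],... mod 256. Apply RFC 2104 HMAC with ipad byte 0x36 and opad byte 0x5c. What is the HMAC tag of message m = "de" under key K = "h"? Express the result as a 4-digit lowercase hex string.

1a1b

Key "h" = 68 is 1 byte ≤ B = 6; zero-pad to 6 bytes: K' = 68 00 00 00 00 00.
K' ⊕ ipad = 5e 36 36 36 36 36.  K' ⊕ opad = 34 5c 5c 5c 5c 5c.
Inner input = (K'⊕ipad) ∥ m = 5e 36 36 36 36 36 ∥ 64 65.
Inner hash: even-index sum = 302 mod 256 = 46; odd-index sum = 263 mod 256 = 7 → 2e 07.
Outer input = (K'⊕opad) ∥ inner = 34 5c 5c 5c 5c 5c ∥ 2e 07.
Outer hash (tag): even-index sum = 282 mod 256 = 26; odd-index sum = 283 mod 256 = 27 → 1a 1b.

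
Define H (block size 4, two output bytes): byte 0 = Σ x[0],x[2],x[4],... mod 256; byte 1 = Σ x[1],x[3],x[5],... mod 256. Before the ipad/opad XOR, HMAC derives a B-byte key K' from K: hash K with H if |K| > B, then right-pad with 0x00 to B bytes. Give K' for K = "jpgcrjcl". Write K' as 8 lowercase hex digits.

|K| = 8 > B = 4, so first hash the key.
H(K): even-index sum = 422 mod 256 = 166; odd-index sum = 425 mod 256 = 169 → a6 a9.
Zero-pad H(K) = a6 a9 to 4 bytes: K' = a6 a9 00 00.

a6a90000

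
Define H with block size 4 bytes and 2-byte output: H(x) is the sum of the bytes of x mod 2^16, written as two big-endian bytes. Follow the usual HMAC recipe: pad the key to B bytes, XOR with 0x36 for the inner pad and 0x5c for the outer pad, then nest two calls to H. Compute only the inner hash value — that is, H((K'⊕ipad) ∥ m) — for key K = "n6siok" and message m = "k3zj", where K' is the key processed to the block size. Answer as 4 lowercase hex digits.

028e

Key "n6siok" = 6e 36 73 69 6f 6b is 6 bytes > B = 4, so hash it first: H(key) = 02 5a, then zero-pad to 4 bytes: K' = 02 5a 00 00.
K' ⊕ ipad = 34 6c 36 36.
Inner input = 34 6c 36 36 ∥ 6b 33 7a 6a.
Inner hash: sum = 52+108+54+54+107+51+122+106 = 654 → 02 8e.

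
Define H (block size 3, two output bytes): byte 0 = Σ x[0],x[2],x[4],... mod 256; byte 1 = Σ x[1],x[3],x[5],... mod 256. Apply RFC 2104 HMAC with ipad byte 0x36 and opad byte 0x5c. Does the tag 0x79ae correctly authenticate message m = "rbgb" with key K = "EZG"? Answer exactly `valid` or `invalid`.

Key "EZG" = 45 5a 47 is exactly B = 3 bytes: K' = 45 5a 47.
K' ⊕ ipad = 73 6c 71; K' ⊕ opad = 19 06 1b.
Inner hash: even-index sum = 424 mod 256 = 168; odd-index sum = 325 mod 256 = 69 → a8 45.
Outer hash (recomputed tag): even-index sum = 121 mod 256 = 121; odd-index sum = 174 mod 256 = 174 → 79 ae.
Recomputed tag = 79ae; claimed = 79ae → match.

valid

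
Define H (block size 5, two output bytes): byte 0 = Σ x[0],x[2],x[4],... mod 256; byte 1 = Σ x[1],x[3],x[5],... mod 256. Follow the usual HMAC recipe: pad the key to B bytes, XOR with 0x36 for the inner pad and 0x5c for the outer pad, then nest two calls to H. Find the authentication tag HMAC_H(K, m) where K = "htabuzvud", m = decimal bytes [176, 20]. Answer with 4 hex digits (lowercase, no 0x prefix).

d5a3

Key "htabuzvud" = 68 74 61 62 75 7a 76 75 64 is 9 bytes > B = 5, so hash it first: H(key) = 18 c5, then zero-pad to 5 bytes: K' = 18 c5 00 00 00.
K' ⊕ ipad = 2e f3 36 36 36.  K' ⊕ opad = 44 99 5c 5c 5c.
Inner input = (K'⊕ipad) ∥ m = 2e f3 36 36 36 ∥ b0 14.
Inner hash: even-index sum = 174 mod 256 = 174; odd-index sum = 473 mod 256 = 217 → ae d9.
Outer input = (K'⊕opad) ∥ inner = 44 99 5c 5c 5c ∥ ae d9.
Outer hash (tag): even-index sum = 469 mod 256 = 213; odd-index sum = 419 mod 256 = 163 → d5 a3.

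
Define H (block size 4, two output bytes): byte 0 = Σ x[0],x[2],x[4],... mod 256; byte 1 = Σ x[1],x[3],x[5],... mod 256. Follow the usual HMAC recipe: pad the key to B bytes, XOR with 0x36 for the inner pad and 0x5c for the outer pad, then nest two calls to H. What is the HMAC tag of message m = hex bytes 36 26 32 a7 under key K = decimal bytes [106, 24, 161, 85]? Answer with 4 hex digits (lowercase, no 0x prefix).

Key decimal bytes [106, 24, 161, 85] = 6a 18 a1 55 is exactly B = 4 bytes: K' = 6a 18 a1 55.
K' ⊕ ipad = 5c 2e 97 63.  K' ⊕ opad = 36 44 fd 09.
Inner input = (K'⊕ipad) ∥ m = 5c 2e 97 63 ∥ 36 26 32 a7.
Inner hash: even-index sum = 347 mod 256 = 91; odd-index sum = 350 mod 256 = 94 → 5b 5e.
Outer input = (K'⊕opad) ∥ inner = 36 44 fd 09 ∥ 5b 5e.
Outer hash (tag): even-index sum = 398 mod 256 = 142; odd-index sum = 171 mod 256 = 171 → 8e ab.

8eab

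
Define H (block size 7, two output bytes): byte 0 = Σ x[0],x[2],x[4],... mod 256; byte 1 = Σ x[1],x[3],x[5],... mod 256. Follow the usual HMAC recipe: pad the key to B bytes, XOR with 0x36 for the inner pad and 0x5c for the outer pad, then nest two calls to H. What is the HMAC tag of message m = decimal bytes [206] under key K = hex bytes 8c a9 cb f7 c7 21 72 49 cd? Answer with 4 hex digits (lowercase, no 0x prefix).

Key hex bytes 8c a9 cb f7 c7 21 72 49 cd is 9 bytes > B = 7, so hash it first: H(key) = 5d 0a, then zero-pad to 7 bytes: K' = 5d 0a 00 00 00 00 00.
K' ⊕ ipad = 6b 3c 36 36 36 36 36.  K' ⊕ opad = 01 56 5c 5c 5c 5c 5c.
Inner input = (K'⊕ipad) ∥ m = 6b 3c 36 36 36 36 36 ∥ ce.
Inner hash: even-index sum = 269 mod 256 = 13; odd-index sum = 374 mod 256 = 118 → 0d 76.
Outer input = (K'⊕opad) ∥ inner = 01 56 5c 5c 5c 5c 5c ∥ 0d 76.
Outer hash (tag): even-index sum = 395 mod 256 = 139; odd-index sum = 283 mod 256 = 27 → 8b 1b.

8b1b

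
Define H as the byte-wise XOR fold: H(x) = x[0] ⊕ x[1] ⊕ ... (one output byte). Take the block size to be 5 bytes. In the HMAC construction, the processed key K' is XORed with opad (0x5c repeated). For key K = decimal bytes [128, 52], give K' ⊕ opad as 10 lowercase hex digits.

dc685c5c5c

Key decimal bytes [128, 52] = 80 34 is 2 bytes ≤ B = 5; zero-pad to 5 bytes: K' = 80 34 00 00 00.
XOR each byte with 0x5c: 80⊕5c=dc, 34⊕5c=68, 00⊕5c=5c, 00⊕5c=5c, 00⊕5c=5c.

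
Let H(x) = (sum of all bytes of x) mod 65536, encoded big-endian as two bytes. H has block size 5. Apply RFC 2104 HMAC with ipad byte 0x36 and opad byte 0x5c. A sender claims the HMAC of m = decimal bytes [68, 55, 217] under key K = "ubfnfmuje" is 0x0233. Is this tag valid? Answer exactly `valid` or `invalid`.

valid

Key "ubfnfmuje" = 75 62 66 6e 66 6d 75 6a 65 is 9 bytes > B = 5, so hash it first: H(key) = 03 c2, then zero-pad to 5 bytes: K' = 03 c2 00 00 00.
K' ⊕ ipad = 35 f4 36 36 36; K' ⊕ opad = 5f 9e 5c 5c 5c.
Inner hash: sum = 53+244+54+54+54+68+55+217 = 799 → 03 1f.
Outer hash (recomputed tag): sum = 95+158+92+92+92+3+31 = 563 → 02 33.
Recomputed tag = 0233; claimed = 0233 → match.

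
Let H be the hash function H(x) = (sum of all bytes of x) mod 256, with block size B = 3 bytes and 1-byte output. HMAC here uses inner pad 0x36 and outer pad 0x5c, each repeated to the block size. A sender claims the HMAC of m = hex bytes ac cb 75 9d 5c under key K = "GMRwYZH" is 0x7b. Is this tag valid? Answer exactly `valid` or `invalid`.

valid

Key "GMRwYZH" = 47 4d 52 77 59 5a 48 is 7 bytes > B = 3, so hash it first: H(key) = 58, then zero-pad to 3 bytes: K' = 58 00 00.
K' ⊕ ipad = 6e 36 36; K' ⊕ opad = 04 5c 5c.
Inner hash: sum = 110+54+54+172+203+117+157+92 = 959; mod 256 = 191 → bf.
Outer hash (recomputed tag): sum = 4+92+92+191 = 379; mod 256 = 123 → 7b.
Recomputed tag = 7b; claimed = 7b → match.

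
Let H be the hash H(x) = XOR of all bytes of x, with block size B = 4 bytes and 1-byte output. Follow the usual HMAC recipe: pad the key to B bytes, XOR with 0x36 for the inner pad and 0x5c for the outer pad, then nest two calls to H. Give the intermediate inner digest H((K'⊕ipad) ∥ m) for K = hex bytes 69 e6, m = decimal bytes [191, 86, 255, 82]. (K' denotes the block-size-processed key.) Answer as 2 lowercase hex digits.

cb

Key hex bytes 69 e6 is 2 bytes ≤ B = 4; zero-pad to 4 bytes: K' = 69 e6 00 00.
K' ⊕ ipad = 5f d0 36 36.
Inner input = 5f d0 36 36 ∥ bf 56 ff 52.
Inner hash: XOR 5f⊕d0⊕36⊕36⊕bf⊕56⊕ff⊕52 = cb.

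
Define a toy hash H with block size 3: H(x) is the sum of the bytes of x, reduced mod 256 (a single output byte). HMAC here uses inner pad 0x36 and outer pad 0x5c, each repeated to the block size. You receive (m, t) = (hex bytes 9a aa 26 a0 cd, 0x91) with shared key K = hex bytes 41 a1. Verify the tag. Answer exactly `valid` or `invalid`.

Key hex bytes 41 a1 is 2 bytes ≤ B = 3; zero-pad to 3 bytes: K' = 41 a1 00.
K' ⊕ ipad = 77 97 36; K' ⊕ opad = 1d fd 5c.
Inner hash: sum = 119+151+54+154+170+38+160+205 = 1051; mod 256 = 27 → 1b.
Outer hash (recomputed tag): sum = 29+253+92+27 = 401; mod 256 = 145 → 91.
Recomputed tag = 91; claimed = 91 → match.

valid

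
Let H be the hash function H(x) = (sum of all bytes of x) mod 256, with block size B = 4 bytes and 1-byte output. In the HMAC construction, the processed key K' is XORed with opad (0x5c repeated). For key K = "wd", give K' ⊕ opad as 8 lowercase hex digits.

2b385c5c

Key "wd" = 77 64 is 2 bytes ≤ B = 4; zero-pad to 4 bytes: K' = 77 64 00 00.
XOR each byte with 0x5c: 77⊕5c=2b, 64⊕5c=38, 00⊕5c=5c, 00⊕5c=5c.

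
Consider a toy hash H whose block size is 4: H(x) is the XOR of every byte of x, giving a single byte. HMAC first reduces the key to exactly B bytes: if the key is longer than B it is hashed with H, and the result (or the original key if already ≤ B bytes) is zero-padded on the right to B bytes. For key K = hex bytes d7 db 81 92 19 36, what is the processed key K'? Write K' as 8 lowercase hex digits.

|K| = 6 > B = 4, so first hash the key.
H(K): XOR d7⊕db⊕81⊕92⊕19⊕36 = 30.
Zero-pad H(K) = 30 to 4 bytes: K' = 30 00 00 00.

30000000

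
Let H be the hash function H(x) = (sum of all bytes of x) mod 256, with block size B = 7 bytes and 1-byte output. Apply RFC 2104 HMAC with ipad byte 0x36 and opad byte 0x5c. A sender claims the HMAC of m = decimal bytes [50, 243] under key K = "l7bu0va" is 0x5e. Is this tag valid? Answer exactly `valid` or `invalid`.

invalid

Key "l7bu0va" = 6c 37 62 75 30 76 61 is exactly B = 7 bytes: K' = 6c 37 62 75 30 76 61.
K' ⊕ ipad = 5a 01 54 43 06 40 57; K' ⊕ opad = 30 6b 3e 29 6c 2a 3d.
Inner hash: sum = 90+1+84+67+6+64+87+50+243 = 692; mod 256 = 180 → b4.
Outer hash (recomputed tag): sum = 48+107+62+41+108+42+61+180 = 649; mod 256 = 137 → 89.
Recomputed tag = 89; claimed = 5e → mismatch.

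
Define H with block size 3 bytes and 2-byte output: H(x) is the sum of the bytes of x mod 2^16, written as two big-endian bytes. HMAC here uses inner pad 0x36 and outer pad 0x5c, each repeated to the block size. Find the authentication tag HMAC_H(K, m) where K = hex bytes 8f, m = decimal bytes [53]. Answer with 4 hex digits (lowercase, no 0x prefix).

Key hex bytes 8f is 1 byte ≤ B = 3; zero-pad to 3 bytes: K' = 8f 00 00.
K' ⊕ ipad = b9 36 36.  K' ⊕ opad = d3 5c 5c.
Inner input = (K'⊕ipad) ∥ m = b9 36 36 ∥ 35.
Inner hash: sum = 185+54+54+53 = 346 → 01 5a.
Outer input = (K'⊕opad) ∥ inner = d3 5c 5c ∥ 01 5a.
Outer hash (tag): sum = 211+92+92+1+90 = 486 → 01 e6.

01e6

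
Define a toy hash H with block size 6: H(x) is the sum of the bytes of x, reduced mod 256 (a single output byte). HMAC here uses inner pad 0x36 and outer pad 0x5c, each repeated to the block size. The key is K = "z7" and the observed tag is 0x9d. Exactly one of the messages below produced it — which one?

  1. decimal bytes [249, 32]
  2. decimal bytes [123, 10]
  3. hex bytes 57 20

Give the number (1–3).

3

Key "z7" = 7a 37 is 2 bytes ≤ B = 6; zero-pad to 6 bytes: K' = 7a 37 00 00 00 00.
K' ⊕ ipad = 4c 01 36 36 36 36; K' ⊕ opad = 26 6b 5c 5c 5c 5c.
m1: inner = H(4c 01 36 36 36 36 f9 20) = 3e; tag = H(26 6b 5c 5c 5c 5c 3e) = 3f
m2: inner = H(4c 01 36 36 36 36 7b 0a) = aa; tag = H(26 6b 5c 5c 5c 5c aa) = ab
m3: inner = H(4c 01 36 36 36 36 57 20) = 9c; tag = H(26 6b 5c 5c 5c 5c 9c) = 9d ← matches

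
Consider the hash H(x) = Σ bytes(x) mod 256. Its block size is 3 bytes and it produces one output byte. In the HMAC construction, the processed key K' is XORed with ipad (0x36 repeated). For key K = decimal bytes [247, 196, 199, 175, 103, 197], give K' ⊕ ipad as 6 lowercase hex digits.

Key decimal bytes [247, 196, 199, 175, 103, 197] = f7 c4 c7 af 67 c5 is 6 bytes > B = 3, so hash it first: H(key) = 5d, then zero-pad to 3 bytes: K' = 5d 00 00.
XOR each byte with 0x36: 5d⊕36=6b, 00⊕36=36, 00⊕36=36.

6b3636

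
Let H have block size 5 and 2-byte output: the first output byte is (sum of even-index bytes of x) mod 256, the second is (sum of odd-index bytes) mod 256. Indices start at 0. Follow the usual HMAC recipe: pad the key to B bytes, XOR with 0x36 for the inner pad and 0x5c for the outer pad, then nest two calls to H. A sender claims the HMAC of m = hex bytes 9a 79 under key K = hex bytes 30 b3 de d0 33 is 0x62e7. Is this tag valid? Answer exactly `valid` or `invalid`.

Key hex bytes 30 b3 de d0 33 is exactly B = 5 bytes: K' = 30 b3 de d0 33.
K' ⊕ ipad = 06 85 e8 e6 05; K' ⊕ opad = 6c ef 82 8c 6f.
Inner hash: even-index sum = 364 mod 256 = 108; odd-index sum = 517 mod 256 = 5 → 6c 05.
Outer hash (recomputed tag): even-index sum = 354 mod 256 = 98; odd-index sum = 487 mod 256 = 231 → 62 e7.
Recomputed tag = 62e7; claimed = 62e7 → match.

valid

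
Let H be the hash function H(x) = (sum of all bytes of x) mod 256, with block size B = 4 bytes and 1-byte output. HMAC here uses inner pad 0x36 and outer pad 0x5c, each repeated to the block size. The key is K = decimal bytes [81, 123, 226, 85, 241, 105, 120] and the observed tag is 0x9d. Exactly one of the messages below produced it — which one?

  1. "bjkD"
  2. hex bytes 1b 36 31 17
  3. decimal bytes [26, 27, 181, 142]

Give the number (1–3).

Key decimal bytes [81, 123, 226, 85, 241, 105, 120] = 51 7b e2 55 f1 69 78 is 7 bytes > B = 4, so hash it first: H(key) = d5, then zero-pad to 4 bytes: K' = d5 00 00 00.
K' ⊕ ipad = e3 36 36 36; K' ⊕ opad = 89 5c 5c 5c.
m1: inner = H(e3 36 36 36 62 6a 6b 44) = 00; tag = H(89 5c 5c 5c 00) = 9d ← matches
m2: inner = H(e3 36 36 36 1b 36 31 17) = 1e; tag = H(89 5c 5c 5c 1e) = bb
m3: inner = H(e3 36 36 36 1a 1b b5 8e) = fd; tag = H(89 5c 5c 5c fd) = 9a

1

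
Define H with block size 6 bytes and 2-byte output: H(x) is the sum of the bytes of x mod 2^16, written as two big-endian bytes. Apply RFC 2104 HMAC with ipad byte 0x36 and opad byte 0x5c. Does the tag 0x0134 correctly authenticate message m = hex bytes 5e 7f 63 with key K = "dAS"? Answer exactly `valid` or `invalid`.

invalid

Key "dAS" = 64 41 53 is 3 bytes ≤ B = 6; zero-pad to 6 bytes: K' = 64 41 53 00 00 00.
K' ⊕ ipad = 52 77 65 36 36 36; K' ⊕ opad = 38 1d 0f 5c 5c 5c.
Inner hash: sum = 82+119+101+54+54+54+94+127+99 = 784 → 03 10.
Outer hash (recomputed tag): sum = 56+29+15+92+92+92+3+16 = 395 → 01 8b.
Recomputed tag = 018b; claimed = 0134 → mismatch.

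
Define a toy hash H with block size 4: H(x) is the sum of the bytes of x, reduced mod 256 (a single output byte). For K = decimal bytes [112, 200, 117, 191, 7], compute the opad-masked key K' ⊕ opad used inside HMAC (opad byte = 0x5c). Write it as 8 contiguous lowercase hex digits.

Key decimal bytes [112, 200, 117, 191, 7] = 70 c8 75 bf 07 is 5 bytes > B = 4, so hash it first: H(key) = 73, then zero-pad to 4 bytes: K' = 73 00 00 00.
XOR each byte with 0x5c: 73⊕5c=2f, 00⊕5c=5c, 00⊕5c=5c, 00⊕5c=5c.

2f5c5c5c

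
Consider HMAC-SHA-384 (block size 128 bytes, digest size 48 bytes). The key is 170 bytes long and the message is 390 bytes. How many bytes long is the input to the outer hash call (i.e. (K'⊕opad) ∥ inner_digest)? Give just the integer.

Key is 170 > 128 bytes, so it is hashed to 48 bytes then zero-padded to 128: |K'| = 128.
Outer input = (K'⊕opad) ∥ H(inner) → 128 + 48 = 176 bytes.

176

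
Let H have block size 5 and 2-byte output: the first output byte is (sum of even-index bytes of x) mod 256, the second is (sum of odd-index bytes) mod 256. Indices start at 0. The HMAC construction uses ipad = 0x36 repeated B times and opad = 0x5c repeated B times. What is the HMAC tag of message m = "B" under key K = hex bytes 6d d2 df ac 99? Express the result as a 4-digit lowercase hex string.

Key hex bytes 6d d2 df ac 99 is exactly B = 5 bytes: K' = 6d d2 df ac 99.
K' ⊕ ipad = 5b e4 e9 9a af.  K' ⊕ opad = 31 8e 83 f0 c5.
Inner input = (K'⊕ipad) ∥ m = 5b e4 e9 9a af ∥ 42.
Inner hash: even-index sum = 499 mod 256 = 243; odd-index sum = 448 mod 256 = 192 → f3 c0.
Outer input = (K'⊕opad) ∥ inner = 31 8e 83 f0 c5 ∥ f3 c0.
Outer hash (tag): even-index sum = 569 mod 256 = 57; odd-index sum = 625 mod 256 = 113 → 39 71.

3971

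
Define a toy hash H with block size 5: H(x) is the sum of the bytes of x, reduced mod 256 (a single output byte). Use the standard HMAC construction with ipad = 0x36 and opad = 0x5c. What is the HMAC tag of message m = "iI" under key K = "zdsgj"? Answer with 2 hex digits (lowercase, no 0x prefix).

40

Key "zdsgj" = 7a 64 73 67 6a is exactly B = 5 bytes: K' = 7a 64 73 67 6a.
K' ⊕ ipad = 4c 52 45 51 5c.  K' ⊕ opad = 26 38 2f 3b 36.
Inner input = (K'⊕ipad) ∥ m = 4c 52 45 51 5c ∥ 69 49.
Inner hash: sum = 76+82+69+81+92+105+73 = 578; mod 256 = 66 → 42.
Outer input = (K'⊕opad) ∥ inner = 26 38 2f 3b 36 ∥ 42.
Outer hash (tag): sum = 38+56+47+59+54+66 = 320; mod 256 = 64 → 40.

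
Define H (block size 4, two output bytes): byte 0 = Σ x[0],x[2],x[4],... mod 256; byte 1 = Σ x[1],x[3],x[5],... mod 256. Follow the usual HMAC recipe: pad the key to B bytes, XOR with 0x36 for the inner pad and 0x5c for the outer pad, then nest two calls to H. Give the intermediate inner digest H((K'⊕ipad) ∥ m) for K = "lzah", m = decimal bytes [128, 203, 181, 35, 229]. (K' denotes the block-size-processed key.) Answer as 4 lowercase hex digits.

Key "lzah" = 6c 7a 61 68 is exactly B = 4 bytes: K' = 6c 7a 61 68.
K' ⊕ ipad = 5a 4c 57 5e.
Inner input = 5a 4c 57 5e ∥ 80 cb b5 23 e5.
Inner hash: even-index sum = 715 mod 256 = 203; odd-index sum = 408 mod 256 = 152 → cb 98.

cb98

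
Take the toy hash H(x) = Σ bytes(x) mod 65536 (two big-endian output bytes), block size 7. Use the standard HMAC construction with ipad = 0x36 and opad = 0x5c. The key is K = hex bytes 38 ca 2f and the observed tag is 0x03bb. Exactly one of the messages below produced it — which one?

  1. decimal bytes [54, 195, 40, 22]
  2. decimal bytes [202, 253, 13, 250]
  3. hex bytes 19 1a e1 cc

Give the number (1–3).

Key hex bytes 38 ca 2f is 3 bytes ≤ B = 7; zero-pad to 7 bytes: K' = 38 ca 2f 00 00 00 00.
K' ⊕ ipad = 0e fc 19 36 36 36 36; K' ⊕ opad = 64 96 73 5c 5c 5c 5c.
m1: inner = H(0e fc 19 36 36 36 36 36 c3 28 16) = 03 32; tag = H(64 96 73 5c 5c 5c 5c 03 32) = 0312
m2: inner = H(0e fc 19 36 36 36 36 ca fd 0d fa) = 04 c9; tag = H(64 96 73 5c 5c 5c 5c 04 c9) = 03aa
m3: inner = H(0e fc 19 36 36 36 36 19 1a e1 cc) = 03 db; tag = H(64 96 73 5c 5c 5c 5c 03 db) = 03bb ← matches

3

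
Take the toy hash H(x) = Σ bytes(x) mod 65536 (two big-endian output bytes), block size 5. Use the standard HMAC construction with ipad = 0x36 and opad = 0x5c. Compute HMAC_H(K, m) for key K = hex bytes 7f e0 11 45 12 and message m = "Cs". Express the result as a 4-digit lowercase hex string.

0228

Key hex bytes 7f e0 11 45 12 is exactly B = 5 bytes: K' = 7f e0 11 45 12.
K' ⊕ ipad = 49 d6 27 73 24.  K' ⊕ opad = 23 bc 4d 19 4e.
Inner input = (K'⊕ipad) ∥ m = 49 d6 27 73 24 ∥ 43 73.
Inner hash: sum = 73+214+39+115+36+67+115 = 659 → 02 93.
Outer input = (K'⊕opad) ∥ inner = 23 bc 4d 19 4e ∥ 02 93.
Outer hash (tag): sum = 35+188+77+25+78+2+147 = 552 → 02 28.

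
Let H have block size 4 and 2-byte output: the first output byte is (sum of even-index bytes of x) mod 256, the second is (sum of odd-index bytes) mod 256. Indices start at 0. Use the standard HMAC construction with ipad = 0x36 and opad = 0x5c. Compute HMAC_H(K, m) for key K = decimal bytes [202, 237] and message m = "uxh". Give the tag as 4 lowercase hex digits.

Key decimal bytes [202, 237] = ca ed is 2 bytes ≤ B = 4; zero-pad to 4 bytes: K' = ca ed 00 00.
K' ⊕ ipad = fc db 36 36.  K' ⊕ opad = 96 b1 5c 5c.
Inner input = (K'⊕ipad) ∥ m = fc db 36 36 ∥ 75 78 68.
Inner hash: even-index sum = 527 mod 256 = 15; odd-index sum = 393 mod 256 = 137 → 0f 89.
Outer input = (K'⊕opad) ∥ inner = 96 b1 5c 5c ∥ 0f 89.
Outer hash (tag): even-index sum = 257 mod 256 = 1; odd-index sum = 406 mod 256 = 150 → 01 96.

0196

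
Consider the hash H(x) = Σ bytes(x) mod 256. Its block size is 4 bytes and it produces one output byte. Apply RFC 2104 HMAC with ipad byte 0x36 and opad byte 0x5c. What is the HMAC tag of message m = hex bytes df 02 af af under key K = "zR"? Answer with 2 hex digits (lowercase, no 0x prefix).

47

Key "zR" = 7a 52 is 2 bytes ≤ B = 4; zero-pad to 4 bytes: K' = 7a 52 00 00.
K' ⊕ ipad = 4c 64 36 36.  K' ⊕ opad = 26 0e 5c 5c.
Inner input = (K'⊕ipad) ∥ m = 4c 64 36 36 ∥ df 02 af af.
Inner hash: sum = 76+100+54+54+223+2+175+175 = 859; mod 256 = 91 → 5b.
Outer input = (K'⊕opad) ∥ inner = 26 0e 5c 5c ∥ 5b.
Outer hash (tag): sum = 38+14+92+92+91 = 327; mod 256 = 71 → 47.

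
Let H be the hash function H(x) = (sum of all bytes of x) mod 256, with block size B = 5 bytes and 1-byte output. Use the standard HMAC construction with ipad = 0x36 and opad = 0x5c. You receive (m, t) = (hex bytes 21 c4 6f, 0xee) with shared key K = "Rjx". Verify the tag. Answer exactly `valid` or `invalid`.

valid

Key "Rjx" = 52 6a 78 is 3 bytes ≤ B = 5; zero-pad to 5 bytes: K' = 52 6a 78 00 00.
K' ⊕ ipad = 64 5c 4e 36 36; K' ⊕ opad = 0e 36 24 5c 5c.
Inner hash: sum = 100+92+78+54+54+33+196+111 = 718; mod 256 = 206 → ce.
Outer hash (recomputed tag): sum = 14+54+36+92+92+206 = 494; mod 256 = 238 → ee.
Recomputed tag = ee; claimed = ee → match.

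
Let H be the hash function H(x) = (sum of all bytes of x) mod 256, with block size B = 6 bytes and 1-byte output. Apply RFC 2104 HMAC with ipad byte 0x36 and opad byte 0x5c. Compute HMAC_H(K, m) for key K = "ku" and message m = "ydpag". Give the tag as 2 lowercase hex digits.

5d

Key "ku" = 6b 75 is 2 bytes ≤ B = 6; zero-pad to 6 bytes: K' = 6b 75 00 00 00 00.
K' ⊕ ipad = 5d 43 36 36 36 36.  K' ⊕ opad = 37 29 5c 5c 5c 5c.
Inner input = (K'⊕ipad) ∥ m = 5d 43 36 36 36 36 ∥ 79 64 70 61 67.
Inner hash: sum = 93+67+54+54+54+54+121+100+112+97+103 = 909; mod 256 = 141 → 8d.
Outer input = (K'⊕opad) ∥ inner = 37 29 5c 5c 5c 5c ∥ 8d.
Outer hash (tag): sum = 55+41+92+92+92+92+141 = 605; mod 256 = 93 → 5d.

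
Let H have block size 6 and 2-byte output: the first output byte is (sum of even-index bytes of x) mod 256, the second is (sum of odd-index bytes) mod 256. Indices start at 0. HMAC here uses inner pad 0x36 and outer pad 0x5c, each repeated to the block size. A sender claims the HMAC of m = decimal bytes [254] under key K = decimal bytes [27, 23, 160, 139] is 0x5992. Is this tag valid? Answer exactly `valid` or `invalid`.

invalid

Key decimal bytes [27, 23, 160, 139] = 1b 17 a0 8b is 4 bytes ≤ B = 6; zero-pad to 6 bytes: K' = 1b 17 a0 8b 00 00.
K' ⊕ ipad = 2d 21 96 bd 36 36; K' ⊕ opad = 47 4b fc d7 5c 5c.
Inner hash: even-index sum = 503 mod 256 = 247; odd-index sum = 276 mod 256 = 20 → f7 14.
Outer hash (recomputed tag): even-index sum = 662 mod 256 = 150; odd-index sum = 402 mod 256 = 146 → 96 92.
Recomputed tag = 9692; claimed = 5992 → mismatch.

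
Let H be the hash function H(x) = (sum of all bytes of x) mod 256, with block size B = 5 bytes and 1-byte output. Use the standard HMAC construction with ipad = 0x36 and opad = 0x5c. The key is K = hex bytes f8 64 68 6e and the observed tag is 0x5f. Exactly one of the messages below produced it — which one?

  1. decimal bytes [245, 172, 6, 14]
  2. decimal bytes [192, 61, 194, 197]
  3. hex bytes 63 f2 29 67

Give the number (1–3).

1

Key hex bytes f8 64 68 6e is 4 bytes ≤ B = 5; zero-pad to 5 bytes: K' = f8 64 68 6e 00.
K' ⊕ ipad = ce 52 5e 58 36; K' ⊕ opad = a4 38 34 32 5c.
m1: inner = H(ce 52 5e 58 36 f5 ac 06 0e) = c1; tag = H(a4 38 34 32 5c c1) = 5f ← matches
m2: inner = H(ce 52 5e 58 36 c0 3d c2 c5) = 90; tag = H(a4 38 34 32 5c 90) = 2e
m3: inner = H(ce 52 5e 58 36 63 f2 29 67) = f1; tag = H(a4 38 34 32 5c f1) = 8f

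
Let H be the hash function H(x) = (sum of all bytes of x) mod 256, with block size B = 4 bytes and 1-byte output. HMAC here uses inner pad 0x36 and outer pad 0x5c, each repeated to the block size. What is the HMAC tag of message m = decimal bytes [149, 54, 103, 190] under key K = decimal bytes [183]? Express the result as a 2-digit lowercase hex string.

12

Key decimal bytes [183] = b7 is 1 byte ≤ B = 4; zero-pad to 4 bytes: K' = b7 00 00 00.
K' ⊕ ipad = 81 36 36 36.  K' ⊕ opad = eb 5c 5c 5c.
Inner input = (K'⊕ipad) ∥ m = 81 36 36 36 ∥ 95 36 67 be.
Inner hash: sum = 129+54+54+54+149+54+103+190 = 787; mod 256 = 19 → 13.
Outer input = (K'⊕opad) ∥ inner = eb 5c 5c 5c ∥ 13.
Outer hash (tag): sum = 235+92+92+92+19 = 530; mod 256 = 18 → 12.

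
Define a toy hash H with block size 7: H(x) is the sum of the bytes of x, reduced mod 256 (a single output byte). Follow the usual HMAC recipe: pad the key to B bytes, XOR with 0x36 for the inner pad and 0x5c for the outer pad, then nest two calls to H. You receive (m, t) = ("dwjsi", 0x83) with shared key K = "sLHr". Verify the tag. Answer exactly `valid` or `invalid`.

Key "sLHr" = 73 4c 48 72 is 4 bytes ≤ B = 7; zero-pad to 7 bytes: K' = 73 4c 48 72 00 00 00.
K' ⊕ ipad = 45 7a 7e 44 36 36 36; K' ⊕ opad = 2f 10 14 2e 5c 5c 5c.
Inner hash: sum = 69+122+126+68+54+54+54+100+119+106+115+105 = 1092; mod 256 = 68 → 44.
Outer hash (recomputed tag): sum = 47+16+20+46+92+92+92+68 = 473; mod 256 = 217 → d9.
Recomputed tag = d9; claimed = 83 → mismatch.

invalid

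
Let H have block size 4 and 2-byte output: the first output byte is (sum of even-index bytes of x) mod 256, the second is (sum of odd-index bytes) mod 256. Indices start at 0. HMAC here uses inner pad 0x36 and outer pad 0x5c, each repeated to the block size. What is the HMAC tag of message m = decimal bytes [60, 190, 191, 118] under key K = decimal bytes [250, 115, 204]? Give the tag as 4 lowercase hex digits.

f73a

Key decimal bytes [250, 115, 204] = fa 73 cc is 3 bytes ≤ B = 4; zero-pad to 4 bytes: K' = fa 73 cc 00.
K' ⊕ ipad = cc 45 fa 36.  K' ⊕ opad = a6 2f 90 5c.
Inner input = (K'⊕ipad) ∥ m = cc 45 fa 36 ∥ 3c be bf 76.
Inner hash: even-index sum = 705 mod 256 = 193; odd-index sum = 431 mod 256 = 175 → c1 af.
Outer input = (K'⊕opad) ∥ inner = a6 2f 90 5c ∥ c1 af.
Outer hash (tag): even-index sum = 503 mod 256 = 247; odd-index sum = 314 mod 256 = 58 → f7 3a.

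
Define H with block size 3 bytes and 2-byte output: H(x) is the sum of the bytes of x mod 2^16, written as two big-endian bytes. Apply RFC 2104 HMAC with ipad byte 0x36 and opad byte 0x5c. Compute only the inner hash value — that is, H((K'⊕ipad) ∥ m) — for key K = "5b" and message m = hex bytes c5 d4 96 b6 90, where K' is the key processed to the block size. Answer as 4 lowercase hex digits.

Key "5b" = 35 62 is 2 bytes ≤ B = 3; zero-pad to 3 bytes: K' = 35 62 00.
K' ⊕ ipad = 03 54 36.
Inner input = 03 54 36 ∥ c5 d4 96 b6 90.
Inner hash: sum = 3+84+54+197+212+150+182+144 = 1026 → 04 02.

0402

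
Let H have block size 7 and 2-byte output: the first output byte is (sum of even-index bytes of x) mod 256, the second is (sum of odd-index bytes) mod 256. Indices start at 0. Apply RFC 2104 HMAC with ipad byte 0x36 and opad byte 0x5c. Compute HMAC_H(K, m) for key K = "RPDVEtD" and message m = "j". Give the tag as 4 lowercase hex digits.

c9f9

Key "RPDVEtD" = 52 50 44 56 45 74 44 is exactly B = 7 bytes: K' = 52 50 44 56 45 74 44.
K' ⊕ ipad = 64 66 72 60 73 42 72.  K' ⊕ opad = 0e 0c 18 0a 19 28 18.
Inner input = (K'⊕ipad) ∥ m = 64 66 72 60 73 42 72 ∥ 6a.
Inner hash: even-index sum = 443 mod 256 = 187; odd-index sum = 370 mod 256 = 114 → bb 72.
Outer input = (K'⊕opad) ∥ inner = 0e 0c 18 0a 19 28 18 ∥ bb 72.
Outer hash (tag): even-index sum = 201 mod 256 = 201; odd-index sum = 249 mod 256 = 249 → c9 f9.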